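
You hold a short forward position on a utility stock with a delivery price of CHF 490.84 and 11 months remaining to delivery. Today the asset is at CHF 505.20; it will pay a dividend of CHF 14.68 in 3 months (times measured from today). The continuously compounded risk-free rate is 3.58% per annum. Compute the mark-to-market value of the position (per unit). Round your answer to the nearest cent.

PV(remaining dividends) I = 14.68·e^(−0.0358·3/12) = 14.5492
Current forward F = (S − I)·e^(rT) = (505.20 − 14.5492)·e^(0.0358·11/12) = 490.6508 × 1.033361 = 507.0194
Value (long) = (F − K)·e^(−rT) = (507.0194 − 490.84) × 0.967716 = 15.6571
Short position value = −(long value) = -CHF 15.66

-CHF 15.66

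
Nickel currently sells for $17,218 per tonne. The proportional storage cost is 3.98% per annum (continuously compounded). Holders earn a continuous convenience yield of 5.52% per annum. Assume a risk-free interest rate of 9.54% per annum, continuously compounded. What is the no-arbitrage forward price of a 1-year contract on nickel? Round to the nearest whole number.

$18,652 per tonne

Net carry = r + u − y = 0.0954 + 0.0398 − 0.0552 = 0.0800
F = S·e^((r+u−y)T) = 17218 · e^(0.0800 × 1) = 17218 · e^0.080000
= 17218 × 1.083287 = $18,652 per tonne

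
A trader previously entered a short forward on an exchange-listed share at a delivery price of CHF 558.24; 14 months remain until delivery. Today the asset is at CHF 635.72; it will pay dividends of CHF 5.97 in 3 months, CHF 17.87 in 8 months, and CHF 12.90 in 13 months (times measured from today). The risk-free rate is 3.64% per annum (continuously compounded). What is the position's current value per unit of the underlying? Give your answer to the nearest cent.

-CHF 64.93

PV(remaining dividends) I = 5.97·e^(−0.0364·3/12) + 17.87·e^(−0.0364·8/12) + 12.90·e^(−0.0364·13/12) = 35.7587
Current forward F = (S − I)·e^(rT) = (635.72 − 35.7587)·e^(0.0364·14/12) = 599.9613 × 1.043381 = 625.9882
Value (long) = (F − K)·e^(−rT) = (625.9882 − 558.24) × 0.958422 = 64.9314
Short position value = −(long value) = -CHF 64.93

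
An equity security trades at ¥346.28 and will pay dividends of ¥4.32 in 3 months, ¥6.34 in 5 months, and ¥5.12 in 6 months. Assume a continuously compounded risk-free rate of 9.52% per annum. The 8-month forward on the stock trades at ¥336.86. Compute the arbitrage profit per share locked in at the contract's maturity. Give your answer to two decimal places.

PV(dividends) I = 4.32·e^(−0.0952·3/12) + 6.34·e^(−0.0952·5/12) + 5.12·e^(−0.0952·6/12) = 15.1938
Fair forward F* = (S − I)·e^(rT) = (346.28 − 15.1938)·e^0.063467 = 331.0862 × 1.065524 = 352.7803
Market ¥336.86 < fair 352.7803: forward underpriced → reverse cash-and-carry (short the stock, invest proceeds at r, pay the dividends, go long the forward).
Profit at T = |F_mkt − F*| = |336.86 − 352.7803| = ¥15.92 per share

¥15.92 per share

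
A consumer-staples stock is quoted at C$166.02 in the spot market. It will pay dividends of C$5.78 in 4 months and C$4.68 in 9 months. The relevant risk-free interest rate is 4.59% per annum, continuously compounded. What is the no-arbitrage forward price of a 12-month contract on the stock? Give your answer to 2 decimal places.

C$163.12

PV(dividends) I = 5.78·e^(−0.0459·4/12) + 4.68·e^(−0.0459·9/12)
I = 5.6922 + 4.5216 = 10.2138
F = (S − I)·e^(rT) = (166.02 − 10.2138) · e^(0.0459·12/12)
= 155.8062 · e^0.045900 = 155.8062 × 1.046970 = C$163.12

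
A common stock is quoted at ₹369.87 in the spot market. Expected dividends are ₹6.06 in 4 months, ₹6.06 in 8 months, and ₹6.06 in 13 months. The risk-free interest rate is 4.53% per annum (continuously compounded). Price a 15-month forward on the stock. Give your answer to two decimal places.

PV(dividends) I = 6.06·e^(−0.0453·4/12) + 6.06·e^(−0.0453·8/12) + 6.06·e^(−0.0453·13/12)
I = 5.9692 + 5.8797 + 5.7698 = 17.6187
F = (S − I)·e^(rT) = (369.87 − 17.6187) · e^(0.0453·15/12)
= 352.2513 · e^0.056625 = 352.2513 × 1.058259 = ₹372.77

₹372.77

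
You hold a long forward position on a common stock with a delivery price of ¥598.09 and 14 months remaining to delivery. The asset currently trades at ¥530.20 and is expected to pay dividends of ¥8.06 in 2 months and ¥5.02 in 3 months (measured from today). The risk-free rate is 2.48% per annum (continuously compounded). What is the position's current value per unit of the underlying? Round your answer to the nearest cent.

-¥63.85

PV(remaining dividends) I = 8.06·e^(−0.0248·2/12) + 5.02·e^(−0.0248·3/12) = 13.0157
Current forward F = (S − I)·e^(rT) = (530.20 − 13.0157)·e^(0.0248·14/12) = 517.1843 × 1.029356 = 532.3668
Value (long) = (F − K)·e^(−rT) = (532.3668 − 598.09) × 0.971481 = -63.8488
Value = -¥63.85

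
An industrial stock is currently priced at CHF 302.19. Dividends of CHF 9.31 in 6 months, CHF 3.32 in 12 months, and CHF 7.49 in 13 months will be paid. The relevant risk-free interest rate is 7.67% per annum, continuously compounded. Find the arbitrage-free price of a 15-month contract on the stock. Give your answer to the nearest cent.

PV(dividends) I = 9.31·e^(−0.0767·6/12) + 3.32·e^(−0.0767·12/12) + 7.49·e^(−0.0767·13/12)
I = 8.9597 + 3.0749 + 6.8928 = 18.9274
F = (S − I)·e^(rT) = (302.19 − 18.9274) · e^(0.0767·15/12)
= 283.2626 · e^0.095875 = 283.2626 × 1.100621 = CHF 311.76

CHF 311.76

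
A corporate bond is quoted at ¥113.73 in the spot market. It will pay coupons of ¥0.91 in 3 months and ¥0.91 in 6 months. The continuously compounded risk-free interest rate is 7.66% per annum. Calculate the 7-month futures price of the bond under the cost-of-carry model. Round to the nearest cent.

PV(coupons) I = 0.91·e^(−0.0766·3/12) + 0.91·e^(−0.0766·6/12)
I = 0.8927 + 0.8758 = 1.7685
F = (S − I)·e^(rT) = (113.73 − 1.7685) · e^(0.0766·7/12)
= 111.9615 · e^0.044683 = 111.9615 × 1.045696 = ¥117.08

¥117.08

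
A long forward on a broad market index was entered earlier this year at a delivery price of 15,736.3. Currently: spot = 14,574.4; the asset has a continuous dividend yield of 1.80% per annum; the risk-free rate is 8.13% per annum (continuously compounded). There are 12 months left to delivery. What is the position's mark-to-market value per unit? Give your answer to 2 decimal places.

-193.16

Current fair forward for the remaining 12 months: F = S·e^((r − q)·T), (r − q) = 0.0813 − 0.0180 = 0.0633
F = 14574.4 · e^(0.0633 × 12/12) = 14574.4 × 1.06534640 = 15526.7846
Value of long forward = (F − K)·e^(−rT) = (15526.7846 − 15736.3) · e^(−0.0813·12/12)
= -209.5154 × 0.92191707 = -193.16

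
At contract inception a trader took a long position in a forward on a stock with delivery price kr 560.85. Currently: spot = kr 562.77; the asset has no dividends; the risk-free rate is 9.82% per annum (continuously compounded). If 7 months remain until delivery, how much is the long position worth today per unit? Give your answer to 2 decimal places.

kr 33.14

Current fair forward for the remaining 7 months: F = S·e^(r·T), r = 0.0982
F = 562.77 · e^(0.0982 × 7/12) = 562.77 × 1.058956 = 595.9487
Value of long forward = (F − K)·e^(−rT) = (595.9487 − 560.85) · e^(−0.0982·7/12)
= 35.0987 × 0.944326 = 33.14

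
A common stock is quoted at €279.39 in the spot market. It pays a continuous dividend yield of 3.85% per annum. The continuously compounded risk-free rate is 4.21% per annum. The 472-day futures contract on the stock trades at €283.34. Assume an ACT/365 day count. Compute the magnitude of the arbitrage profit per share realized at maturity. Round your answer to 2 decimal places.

€2.65 per share

Fair futures: F* = S·e^(carry·T), with carry = (r − q) = 0.0421 − 0.0385 = 0.0036
F* = 279.39 · e^(0.0036 × 472/365) = 279.39 · e^0.004655 = 279.39 × 1.004666 = €280.6936
Market €283.34 > fair €280.6936: forward overpriced → cash-and-carry (buy spot, short the forward).
At maturity, profit = |F_mkt − F*| = |283.34 − 280.6936| = €2.65 per share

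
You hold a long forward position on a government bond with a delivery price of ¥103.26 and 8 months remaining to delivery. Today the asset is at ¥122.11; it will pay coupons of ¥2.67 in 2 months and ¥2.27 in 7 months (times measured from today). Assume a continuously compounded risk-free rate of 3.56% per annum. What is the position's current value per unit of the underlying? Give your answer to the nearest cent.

PV(remaining coupons) I = 2.67·e^(−0.0356·2/12) + 2.27·e^(−0.0356·7/12) = 4.8776
Current forward F = (S − I)·e^(rT) = (122.11 − 4.8776)·e^(0.0356·8/12) = 117.2324 × 1.024017 = 120.0480
Value (long) = (F − K)·e^(−rT) = (120.0480 − 103.26) × 0.976546 = 16.3943
Value = ¥16.39

¥16.39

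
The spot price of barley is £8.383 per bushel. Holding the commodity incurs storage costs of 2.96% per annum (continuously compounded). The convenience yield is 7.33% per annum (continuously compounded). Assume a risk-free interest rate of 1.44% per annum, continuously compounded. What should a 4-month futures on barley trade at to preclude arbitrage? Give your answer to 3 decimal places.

Net carry = r + u − y = 0.0144 + 0.0296 − 0.0733 = -0.0293
F = S·e^((r+u−y)T) = 8.383 · e^(-0.0293 × 4/12) = 8.383 · e^-0.009767
= 8.383 × 0.990281 = £8.302 per bushel

£8.302 per bushel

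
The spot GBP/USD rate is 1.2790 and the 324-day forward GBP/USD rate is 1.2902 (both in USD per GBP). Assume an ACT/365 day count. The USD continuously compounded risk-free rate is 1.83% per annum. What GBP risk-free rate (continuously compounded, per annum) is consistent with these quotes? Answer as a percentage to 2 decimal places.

0.85%

F = S·e^((r_USD − r_GBP)T) ⇒ r_GBP = r_USD − ln(F/S)/T
ln(1.2902/1.2790) = 0.008719; /(324/365) = 0.009822
r_GBP = 0.0183 − 0.009822 = 0.008478
r_GBP = 0.85%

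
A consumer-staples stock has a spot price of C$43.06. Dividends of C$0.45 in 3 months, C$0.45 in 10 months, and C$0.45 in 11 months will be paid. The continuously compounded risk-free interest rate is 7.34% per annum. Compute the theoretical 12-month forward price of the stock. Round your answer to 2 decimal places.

C$44.96

PV(dividends) I = 0.45·e^(−0.0734·3/12) + 0.45·e^(−0.0734·10/12) + 0.45·e^(−0.0734·11/12)
I = 0.4418 + 0.4233 + 0.4207 = 1.2858
F = (S − I)·e^(rT) = (43.06 − 1.2858) · e^(0.0734·12/12)
= 41.7742 · e^0.073400 = 41.7742 × 1.076161 = C$44.96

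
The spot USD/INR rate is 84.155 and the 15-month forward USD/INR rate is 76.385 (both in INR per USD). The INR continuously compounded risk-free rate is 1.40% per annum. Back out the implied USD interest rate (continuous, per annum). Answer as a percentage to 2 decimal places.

F = S·e^((r_INR − r_USD)T) ⇒ r_USD = r_INR − ln(F/S)/T
ln(76.385/84.155) = -0.096874; /(15/12) = -0.077499
r_USD = 0.0140 + 0.077499 = 0.091499
r_USD = 9.15%

9.15%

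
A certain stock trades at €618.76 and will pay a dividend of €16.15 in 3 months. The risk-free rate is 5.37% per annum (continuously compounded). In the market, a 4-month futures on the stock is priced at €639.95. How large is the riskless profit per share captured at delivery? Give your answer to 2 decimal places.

PV(dividends) I = 16.15·e^(−0.0537·3/12) = 15.9346
Fair futures F* = (S − I)·e^(rT) = (618.76 − 15.9346)·e^0.017900 = 602.8254 × 1.018061 = 613.7130
Market €639.95 > fair 613.7130: forward overpriced → cash-and-carry (borrow at r, buy the stock and collect the dividends, short the forward).
Profit at T = |F_mkt − F*| = |639.95 − 613.7130| = €26.24 per share

€26.24 per share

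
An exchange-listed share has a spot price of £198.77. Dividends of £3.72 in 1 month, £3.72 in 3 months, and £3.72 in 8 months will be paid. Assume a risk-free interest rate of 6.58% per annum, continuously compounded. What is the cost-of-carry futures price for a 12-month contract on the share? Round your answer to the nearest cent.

£200.63

PV(dividends) I = 3.72·e^(−0.0658·1/12) + 3.72·e^(−0.0658·3/12) + 3.72·e^(−0.0658·8/12)
I = 3.6997 + 3.6593 + 3.5603 = 10.9193
F = (S − I)·e^(rT) = (198.77 − 10.9193) · e^(0.0658·12/12)
= 187.8507 · e^0.065800 = 187.8507 × 1.068013 = £200.63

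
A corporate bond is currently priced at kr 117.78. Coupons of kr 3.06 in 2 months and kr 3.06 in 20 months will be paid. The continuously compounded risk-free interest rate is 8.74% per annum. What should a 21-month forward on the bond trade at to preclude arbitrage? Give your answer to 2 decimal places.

kr 130.65

PV(coupons) I = 3.06·e^(−0.0874·2/12) + 3.06·e^(−0.0874·20/12)
I = 3.0157 + 2.6452 = 5.6609
F = (S − I)·e^(rT) = (117.78 − 5.6609) · e^(0.0874·21/12)
= 112.1191 · e^0.152950 = 112.1191 × 1.165267 = kr 130.65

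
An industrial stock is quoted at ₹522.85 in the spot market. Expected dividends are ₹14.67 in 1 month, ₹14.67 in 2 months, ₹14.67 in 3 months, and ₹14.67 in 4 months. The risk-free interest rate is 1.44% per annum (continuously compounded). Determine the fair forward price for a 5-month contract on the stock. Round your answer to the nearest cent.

₹467.14

PV(dividends) I = 14.67·e^(−0.0144·1/12) + 14.67·e^(−0.0144·2/12) + 14.67·e^(−0.0144·3/12) + 14.67·e^(−0.0144·4/12)
I = 14.6524 + 14.6348 + 14.6173 + 14.5998 = 58.5043
F = (S − I)·e^(rT) = (522.85 − 58.5043) · e^(0.0144·5/12)
= 464.3457 · e^0.006000 = 464.3457 × 1.006018 = ₹467.14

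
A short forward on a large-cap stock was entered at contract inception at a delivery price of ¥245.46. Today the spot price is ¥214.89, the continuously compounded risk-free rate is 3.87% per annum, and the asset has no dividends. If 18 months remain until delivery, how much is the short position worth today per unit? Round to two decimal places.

Current fair forward for the remaining 18 months: F = S·e^(r·T), r = 0.0387
F = 214.89 · e^(0.0387 × 18/12) = 214.89 × 1.059768 = 227.7335
Value of long forward = (F − K)·e^(−rT) = (227.7335 − 245.46) · e^(−0.0387·18/12)
= -17.7265 × 0.943603 = -16.73
Short position value = −(long value) = ¥16.73

¥16.73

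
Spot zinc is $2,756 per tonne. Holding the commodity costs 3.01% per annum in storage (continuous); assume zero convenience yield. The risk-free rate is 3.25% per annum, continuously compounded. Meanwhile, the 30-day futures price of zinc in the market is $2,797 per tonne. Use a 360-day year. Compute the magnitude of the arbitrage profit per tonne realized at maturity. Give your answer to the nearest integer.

$27 per tonne

Fair futures: F* = S·e^(carry·T), with carry = (r + u) = 0.0325 + 0.0301 = 0.0626
F* = 2756 · e^(0.0626 × 30/360) = 2756 · e^0.005217 = 2756 × 1.005231 = $2770.4166
Market $2797 > fair $2770.4166: forward overpriced → cash-and-carry (buy spot, short the forward).
At maturity, profit = |F_mkt − F*| = |2797 − 2770.4166| = $27 per tonne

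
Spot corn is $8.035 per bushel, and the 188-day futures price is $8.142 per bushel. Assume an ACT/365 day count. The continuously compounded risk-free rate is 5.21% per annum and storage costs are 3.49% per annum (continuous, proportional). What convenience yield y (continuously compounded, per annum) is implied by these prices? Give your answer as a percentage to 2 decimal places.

F = S·e^((r+u−y)T) ⇒ (r+u−y) = ln(F/S)/T
ln(8.142/8.035) = 0.013229; /T ⇒ 0.025684
y = r + u − ln(F/S)/T = 0.0521 + 0.0349 − 0.025684 = 0.061316
y = 6.13%

6.13%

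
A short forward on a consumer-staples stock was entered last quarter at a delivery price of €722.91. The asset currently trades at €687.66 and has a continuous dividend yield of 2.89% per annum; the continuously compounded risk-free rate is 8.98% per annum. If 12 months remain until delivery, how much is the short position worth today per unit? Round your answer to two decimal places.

-€7.25

Current fair forward for the remaining 12 months: F = S·e^((r − q)·T), (r − q) = 0.0898 − 0.0289 = 0.0609
F = 687.66 · e^(0.0609 × 12/12) = 687.66 × 1.062793 = 730.8402
Value of long forward = (F − K)·e^(−rT) = (730.8402 − 722.91) · e^(−0.0898·12/12)
= 7.9302 × 0.914114 = 7.25
Short position value = −(long value) = -€7.25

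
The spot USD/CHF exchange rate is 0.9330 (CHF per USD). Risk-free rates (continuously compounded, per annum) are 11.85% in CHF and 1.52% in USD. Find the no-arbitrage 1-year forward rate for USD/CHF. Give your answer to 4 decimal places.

1.0345

F = S·e^((r_CHF − r_USD)T) = 0.9330 · e^((0.1185 − 0.0152) × 1)
= 0.9330 · e^0.103300 = 0.9330 × 1.108824
F = 1.0345 CHF per USD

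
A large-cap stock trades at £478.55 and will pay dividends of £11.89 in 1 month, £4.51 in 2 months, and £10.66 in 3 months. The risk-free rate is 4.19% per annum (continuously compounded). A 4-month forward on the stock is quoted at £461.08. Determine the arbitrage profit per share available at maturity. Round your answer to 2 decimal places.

PV(dividends) I = 11.89·e^(−0.0419·1/12) + 4.51·e^(−0.0419·2/12) + 10.66·e^(−0.0419·3/12) = 26.8761
Fair forward F* = (S − I)·e^(rT) = (478.55 − 26.8761)·e^0.013967 = 451.6739 × 1.014065 = 458.0267
Market £461.08 > fair 458.0267: forward overpriced → cash-and-carry (borrow at r, buy the stock and collect the dividends, short the forward).
Profit at T = |F_mkt − F*| = |461.08 − 458.0267| = £3.05 per share

£3.05 per share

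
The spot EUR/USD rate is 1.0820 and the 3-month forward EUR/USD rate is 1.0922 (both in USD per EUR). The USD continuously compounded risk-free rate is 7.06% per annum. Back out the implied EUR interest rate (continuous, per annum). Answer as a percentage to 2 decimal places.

F = S·e^((r_USD − r_EUR)T) ⇒ r_EUR = r_USD − ln(F/S)/T
ln(1.0922/1.0820) = 0.009383; /(3/12) = 0.037532
r_EUR = 0.0706 − 0.037532 = 0.033068
r_EUR = 3.31%

3.31%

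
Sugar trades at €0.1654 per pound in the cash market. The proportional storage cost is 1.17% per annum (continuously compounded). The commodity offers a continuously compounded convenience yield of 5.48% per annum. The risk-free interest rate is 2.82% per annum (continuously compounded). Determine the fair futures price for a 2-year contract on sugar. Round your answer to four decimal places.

€0.1605 per pound

Net carry = r + u − y = 0.0282 + 0.0117 − 0.0548 = -0.0149
F = S·e^((r+u−y)T) = 0.1654 · e^(-0.0149 × 2) = 0.1654 · e^-0.029800
= 0.1654 × 0.970640 = €0.1605 per pound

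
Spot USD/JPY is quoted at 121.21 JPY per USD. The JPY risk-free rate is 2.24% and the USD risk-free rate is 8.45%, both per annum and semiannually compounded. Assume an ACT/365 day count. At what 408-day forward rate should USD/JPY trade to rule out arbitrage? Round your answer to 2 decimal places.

113.29

By covered interest parity, F = S · (1+r_JPY/2)^(2T) / (1+r_USD/2)^(2T)
= 121.21 × 1.025212 / 1.096928 = 121.21 × 0.934621
F = 113.29 JPY per USD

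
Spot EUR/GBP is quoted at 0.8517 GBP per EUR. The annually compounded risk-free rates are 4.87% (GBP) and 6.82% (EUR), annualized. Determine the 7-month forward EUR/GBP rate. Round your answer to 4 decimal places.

0.8426

By covered interest parity, F = S · (1+r_GBP)^T / (1+r_EUR)^T
= 0.8517 × 1.028127 / 1.039236 = 0.8517 × 0.989310
F = 0.8426 GBP per EUR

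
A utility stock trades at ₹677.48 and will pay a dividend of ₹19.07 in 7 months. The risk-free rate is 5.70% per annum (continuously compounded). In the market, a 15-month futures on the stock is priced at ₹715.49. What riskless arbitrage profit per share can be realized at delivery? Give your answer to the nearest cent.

₹7.79 per share

PV(dividends) I = 19.07·e^(−0.0570·7/12) = 18.4463
Fair futures F* = (S − I)·e^(rT) = (677.48 − 18.4463)·e^0.071250 = 659.0337 × 1.073850 = 707.7033
Market ₹715.49 > fair 707.7033: forward overpriced → cash-and-carry (borrow at r, buy the stock and collect the dividends, short the forward).
Profit at T = |F_mkt − F*| = |715.49 − 707.7033| = ₹7.79 per share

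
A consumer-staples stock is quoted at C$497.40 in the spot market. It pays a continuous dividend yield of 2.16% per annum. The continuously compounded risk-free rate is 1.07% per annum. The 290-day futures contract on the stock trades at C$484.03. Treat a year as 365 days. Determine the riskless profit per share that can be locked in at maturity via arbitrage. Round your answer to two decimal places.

Fair futures: F* = S·e^(carry·T), with carry = (r − q) = 0.0107 − 0.0216 = -0.0109
F* = 497.40 · e^(-0.0109 × 290/365) = 497.40 · e^-0.008660 = 497.40 × 0.991377 = C$493.1109
Market C$484.03 < fair C$493.1109: forward underpriced → reverse cash-and-carry (short spot, go long the forward).
At maturity, profit = |F_mkt − F*| = |484.03 − 493.1109| = C$9.08 per share

C$9.08 per share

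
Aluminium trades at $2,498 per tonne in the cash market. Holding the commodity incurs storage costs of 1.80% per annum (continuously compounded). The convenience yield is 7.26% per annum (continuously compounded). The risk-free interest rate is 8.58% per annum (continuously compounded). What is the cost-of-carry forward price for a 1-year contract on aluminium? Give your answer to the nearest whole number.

Net carry = r + u − y = 0.0858 + 0.0180 − 0.0726 = 0.0312
F = S·e^((r+u−y)T) = 2498 · e^(0.0312 × 1) = 2498 · e^0.031200
= 2498 × 1.031692 = $2,577 per tonne

$2,577 per tonne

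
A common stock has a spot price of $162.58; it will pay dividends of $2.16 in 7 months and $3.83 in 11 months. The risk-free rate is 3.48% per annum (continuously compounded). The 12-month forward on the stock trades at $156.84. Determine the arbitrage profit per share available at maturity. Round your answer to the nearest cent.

$5.46 per share

PV(dividends) I = 2.16·e^(−0.0348·7/12) + 3.83·e^(−0.0348·11/12) = 5.8263
Fair forward F* = (S − I)·e^(rT) = (162.58 − 5.8263)·e^0.034800 = 156.7537 × 1.035413 = 162.3048
Market $156.84 < fair 162.3048: forward underpriced → reverse cash-and-carry (short the stock, invest proceeds at r, pay the dividends, go long the forward).
Profit at T = |F_mkt − F*| = |156.84 − 162.3048| = $5.46 per share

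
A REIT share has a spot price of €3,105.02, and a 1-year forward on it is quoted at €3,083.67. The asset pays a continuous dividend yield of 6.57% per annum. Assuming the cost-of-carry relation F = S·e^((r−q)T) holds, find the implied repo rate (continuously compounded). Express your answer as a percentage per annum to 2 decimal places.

5.88%

From F = S·e^((r−q)T): (r − q) = ln(F/S)/T
ln(3083.67/3105.02) = ln(0.993124) = -0.006900
(r − q) = -0.006900 / (12/12) = -0.006900
r = ln(F/S)/T + q = -0.006900 + 0.0657 = 0.058800
r = 5.88%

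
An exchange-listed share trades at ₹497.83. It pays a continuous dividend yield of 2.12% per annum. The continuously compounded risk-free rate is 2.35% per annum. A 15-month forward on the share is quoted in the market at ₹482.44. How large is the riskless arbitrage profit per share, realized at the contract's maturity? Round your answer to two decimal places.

₹16.82 per share

Fair forward: F* = S·e^(carry·T), with carry = (r − q) = 0.0235 − 0.0212 = 0.0023
F* = 497.83 · e^(0.0023 × 15/12) = 497.83 · e^0.002875 = 497.83 × 1.002879 = ₹499.2633
Market ₹482.44 < fair ₹499.2633: forward underpriced → reverse cash-and-carry (short spot, go long the forward).
At maturity, profit = |F_mkt − F*| = |482.44 − 499.2633| = ₹16.82 per share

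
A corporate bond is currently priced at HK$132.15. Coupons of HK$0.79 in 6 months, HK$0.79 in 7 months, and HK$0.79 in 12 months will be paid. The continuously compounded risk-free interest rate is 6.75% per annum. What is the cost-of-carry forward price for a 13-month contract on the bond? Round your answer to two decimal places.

HK$139.74

PV(coupons) I = 0.79·e^(−0.0675·6/12) + 0.79·e^(−0.0675·7/12) + 0.79·e^(−0.0675·12/12)
I = 0.7638 + 0.7595 + 0.7384 = 2.2617
F = (S − I)·e^(rT) = (132.15 − 2.2617) · e^(0.0675·13/12)
= 129.8883 · e^0.073125 = 129.8883 × 1.075865 = HK$139.74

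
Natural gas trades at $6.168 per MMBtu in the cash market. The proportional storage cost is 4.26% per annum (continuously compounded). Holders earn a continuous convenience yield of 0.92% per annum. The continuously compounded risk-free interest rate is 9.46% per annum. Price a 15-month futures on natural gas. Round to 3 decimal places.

$7.238 per MMBtu

Net carry = r + u − y = 0.0946 + 0.0426 − 0.0092 = 0.1280
F = S·e^((r+u−y)T) = 6.168 · e^(0.1280 × 15/12) = 6.168 · e^0.160000
= 6.168 × 1.173511 = $7.238 per MMBtu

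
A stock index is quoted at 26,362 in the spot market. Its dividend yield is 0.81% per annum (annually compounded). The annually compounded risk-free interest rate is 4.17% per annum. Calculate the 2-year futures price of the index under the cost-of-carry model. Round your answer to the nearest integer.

F = S · (1+r)^T / (1+q)^T
= 26362 × 1.085139 / 1.016266 = 26362 × 1.067771
F = 28,149

28,149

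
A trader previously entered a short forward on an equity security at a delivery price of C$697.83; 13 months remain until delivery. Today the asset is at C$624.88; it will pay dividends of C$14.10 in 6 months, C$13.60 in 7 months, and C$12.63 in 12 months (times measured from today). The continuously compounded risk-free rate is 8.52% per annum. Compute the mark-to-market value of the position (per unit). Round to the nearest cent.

PV(remaining dividends) I = 14.10·e^(−0.0852·6/12) + 13.60·e^(−0.0852·7/12) + 12.63·e^(−0.0852·12/12) = 38.0510
Current forward F = (S − I)·e^(rT) = (624.88 − 38.0510)·e^(0.0852·13/12) = 586.8290 × 1.096694 = 643.5718
Value (long) = (F − K)·e^(−rT) = (643.5718 − 697.83) × 0.911832 = -49.4744
Short position value = −(long value) = C$49.47

C$49.47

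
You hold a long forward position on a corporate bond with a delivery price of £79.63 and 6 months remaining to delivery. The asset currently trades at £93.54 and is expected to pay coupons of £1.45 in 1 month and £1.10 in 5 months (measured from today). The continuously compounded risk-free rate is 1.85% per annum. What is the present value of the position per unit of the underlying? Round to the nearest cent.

PV(remaining coupons) I = 1.45·e^(−0.0185·1/12) + 1.10·e^(−0.0185·5/12) = 2.5393
Current forward F = (S − I)·e^(rT) = (93.54 − 2.5393)·e^(0.0185·6/12) = 91.0007 × 1.009293 = 91.8464
Value (long) = (F − K)·e^(−rT) = (91.8464 − 79.63) × 0.990793 = 12.1039
Value = £12.10

£12.10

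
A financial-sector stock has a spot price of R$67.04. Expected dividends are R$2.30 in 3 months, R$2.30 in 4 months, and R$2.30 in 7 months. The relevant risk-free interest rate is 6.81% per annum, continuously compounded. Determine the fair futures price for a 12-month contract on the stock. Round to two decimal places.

PV(dividends) I = 2.30·e^(−0.0681·3/12) + 2.30·e^(−0.0681·4/12) + 2.30·e^(−0.0681·7/12)
I = 2.2612 + 2.2484 + 2.2104 = 6.7200
F = (S − I)·e^(rT) = (67.04 − 6.7200) · e^(0.0681·12/12)
= 60.3200 · e^0.068100 = 60.3200 × 1.070472 = R$64.57

R$64.57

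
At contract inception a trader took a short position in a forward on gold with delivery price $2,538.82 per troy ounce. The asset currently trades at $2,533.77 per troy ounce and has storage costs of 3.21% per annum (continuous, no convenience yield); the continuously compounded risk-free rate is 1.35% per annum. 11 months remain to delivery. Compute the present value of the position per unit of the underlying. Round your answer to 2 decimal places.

-$101.84 per troy ounce

Current fair forward for the remaining 11 months: F = S·e^((r + u)·T), (r + u) = 0.0135 + 0.0321 = 0.0456
F = 2533.77 · e^(0.0456 × 11/12) = 2533.77 × 1.04268592 = 2641.9263
Value of long forward = (F − K)·e^(−rT) = (2641.9263 − 2538.82) · e^(−0.0135·11/12)
= 103.1063 × 0.98770126 = 101.84
Short position value = −(long value) = -$101.84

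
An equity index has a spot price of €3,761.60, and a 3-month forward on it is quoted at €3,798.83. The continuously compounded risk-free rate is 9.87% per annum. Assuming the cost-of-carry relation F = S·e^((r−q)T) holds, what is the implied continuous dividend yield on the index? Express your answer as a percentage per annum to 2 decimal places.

From F = S·e^((r−q)T): (r − q) = ln(F/S)/T
ln(3798.83/3761.60) = ln(1.009897) = 0.009848
(r − q) = 0.009848 / (3/12) = 0.039392
q = r − ln(F/S)/T = 0.0987 − 0.039392 = 0.059308
q = 5.93%

5.93%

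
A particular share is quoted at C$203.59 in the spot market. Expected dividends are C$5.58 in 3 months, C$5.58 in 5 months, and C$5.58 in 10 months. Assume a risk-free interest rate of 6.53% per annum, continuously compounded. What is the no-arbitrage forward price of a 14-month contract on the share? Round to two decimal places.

C$202.22

PV(dividends) I = 5.58·e^(−0.0653·3/12) + 5.58·e^(−0.0653·5/12) + 5.58·e^(−0.0653·10/12)
I = 5.4896 + 5.4302 + 5.2845 = 16.2043
F = (S − I)·e^(rT) = (203.59 − 16.2043) · e^(0.0653·14/12)
= 187.3857 · e^0.076183 = 187.3857 × 1.079160 = C$202.22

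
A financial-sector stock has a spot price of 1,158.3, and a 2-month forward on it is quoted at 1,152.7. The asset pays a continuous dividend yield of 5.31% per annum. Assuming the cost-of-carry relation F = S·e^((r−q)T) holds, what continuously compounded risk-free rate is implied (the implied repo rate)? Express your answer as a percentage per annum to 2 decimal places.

From F = S·e^((r−q)T): (r − q) = ln(F/S)/T
ln(1152.7/1158.3) = ln(0.995165) = -0.004847
(r − q) = -0.004847 / (2/12) = -0.029082
r = ln(F/S)/T + q = -0.029082 + 0.0531 = 0.024018
r = 2.40%

2.40%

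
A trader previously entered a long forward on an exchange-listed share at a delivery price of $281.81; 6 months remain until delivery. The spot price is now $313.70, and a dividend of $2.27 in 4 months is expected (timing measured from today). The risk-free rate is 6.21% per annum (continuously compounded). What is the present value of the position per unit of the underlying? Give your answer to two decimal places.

$38.28

PV(remaining dividends) I = 2.27·e^(−0.0621·4/12) = 2.2235
Current forward F = (S − I)·e^(rT) = (313.70 − 2.2235)·e^(0.0621·6/12) = 311.4765 × 1.031537 = 321.2995
Value (long) = (F − K)·e^(−rT) = (321.2995 − 281.81) × 0.969427 = 38.2822
Value = $38.28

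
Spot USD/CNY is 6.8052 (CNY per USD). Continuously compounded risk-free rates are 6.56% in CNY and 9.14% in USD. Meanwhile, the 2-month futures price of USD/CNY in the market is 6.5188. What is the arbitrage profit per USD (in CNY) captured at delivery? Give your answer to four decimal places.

Fair futures: F* = S·e^(carry·T), with carry = (r_CNY − r_USD) = 0.0656 − 0.0914 = -0.0258
F* = 6.8052 · e^(-0.0258 × 2/12) = 6.8052 · e^-0.004300 = 6.8052 × 0.995709 = 6.7760
Market 6.5188 < fair 6.7760: forward underpriced → reverse cash-and-carry (short spot, go long the forward).
At maturity, profit = |F_mkt − F*| = |6.5188 − 6.7760| = 0.2572 per USD (in CNY)

0.2572 per USD (in CNY)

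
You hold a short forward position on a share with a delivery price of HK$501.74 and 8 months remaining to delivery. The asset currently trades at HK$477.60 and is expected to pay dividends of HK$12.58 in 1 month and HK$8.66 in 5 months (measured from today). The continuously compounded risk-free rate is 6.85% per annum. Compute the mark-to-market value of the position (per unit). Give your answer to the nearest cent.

HK$22.67

PV(remaining dividends) I = 12.58·e^(−0.0685·1/12) + 8.66·e^(−0.0685·5/12) = 20.9247
Current forward F = (S − I)·e^(rT) = (477.60 − 20.9247)·e^(0.0685·8/12) = 456.6753 × 1.046725 = 478.0135
Value (long) = (F − K)·e^(−rT) = (478.0135 − 501.74) × 0.955360 = -22.6673
Short position value = −(long value) = HK$22.67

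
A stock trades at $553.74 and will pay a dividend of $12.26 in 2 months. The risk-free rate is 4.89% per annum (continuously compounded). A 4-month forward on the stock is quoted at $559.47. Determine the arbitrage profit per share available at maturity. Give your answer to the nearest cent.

$8.99 per share

PV(dividends) I = 12.26·e^(−0.0489·2/12) = 12.1605
Fair forward F* = (S − I)·e^(rT) = (553.74 − 12.1605)·e^0.016300 = 541.5795 × 1.016434 = 550.4798
Market $559.47 > fair 550.4798: forward overpriced → cash-and-carry (borrow at r, buy the stock and collect the dividends, short the forward).
Profit at T = |F_mkt − F*| = |559.47 − 550.4798| = $8.99 per share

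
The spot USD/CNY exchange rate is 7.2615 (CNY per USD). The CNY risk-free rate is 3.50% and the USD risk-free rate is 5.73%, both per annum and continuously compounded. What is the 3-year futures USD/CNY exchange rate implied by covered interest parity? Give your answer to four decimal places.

6.7916

F = S·e^((r_CNY − r_USD)T) = 7.2615 · e^((0.0350 − 0.0573) × 3)
= 7.2615 · e^-0.066900 = 7.2615 × 0.935289
F = 6.7916 CNY per USD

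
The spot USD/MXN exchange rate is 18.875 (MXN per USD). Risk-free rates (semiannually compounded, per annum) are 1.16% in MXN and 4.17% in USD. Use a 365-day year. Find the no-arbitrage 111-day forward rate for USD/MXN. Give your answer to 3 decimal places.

18.705

By covered interest parity, F = S · (1+r_MXN/2)^(2T) / (1+r_USD/2)^(2T)
= 18.875 × 1.003524 / 1.012630 = 18.875 × 0.991008
F = 18.705 MXN per USD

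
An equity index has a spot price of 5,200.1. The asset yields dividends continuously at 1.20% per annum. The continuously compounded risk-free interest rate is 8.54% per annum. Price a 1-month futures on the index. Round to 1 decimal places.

F = S·e^((r − q)T) = 5200.1 · e^((0.0854 − 0.0120) × 1/12)
= 5200.1 · e^0.006117 = 5200.1 × 1.006136
F = 5,232.0

5,232.0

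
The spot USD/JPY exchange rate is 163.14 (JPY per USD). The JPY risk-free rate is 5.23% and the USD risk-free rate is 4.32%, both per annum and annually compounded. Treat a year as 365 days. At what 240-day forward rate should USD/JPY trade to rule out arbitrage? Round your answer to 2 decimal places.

By covered interest parity, F = S · (1+r_JPY)^T / (1+r_USD)^T
= 163.14 × 1.034088 / 1.028199 = 163.14 × 1.005727
F = 164.07 JPY per USD

164.07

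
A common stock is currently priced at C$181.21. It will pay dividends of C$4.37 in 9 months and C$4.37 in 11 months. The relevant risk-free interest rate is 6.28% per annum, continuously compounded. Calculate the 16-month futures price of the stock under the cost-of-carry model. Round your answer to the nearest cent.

PV(dividends) I = 4.37·e^(−0.0628·9/12) + 4.37·e^(−0.0628·11/12)
I = 4.1689 + 4.1255 = 8.2944
F = (S − I)·e^(rT) = (181.21 − 8.2944) · e^(0.0628·16/12)
= 172.9156 · e^0.083733 = 172.9156 × 1.087339 = C$188.02

C$188.02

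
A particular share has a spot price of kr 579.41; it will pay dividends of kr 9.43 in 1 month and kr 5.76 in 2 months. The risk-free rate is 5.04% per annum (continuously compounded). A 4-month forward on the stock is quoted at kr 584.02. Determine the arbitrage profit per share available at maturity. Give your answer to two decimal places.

PV(dividends) I = 9.43·e^(−0.0504·1/12) + 5.76·e^(−0.0504·2/12) = 15.1023
Fair forward F* = (S − I)·e^(rT) = (579.41 − 15.1023)·e^0.016800 = 564.3077 × 1.016942 = 573.8682
Market kr 584.02 > fair 573.8682: forward overpriced → cash-and-carry (borrow at r, buy the stock and collect the dividends, short the forward).
Profit at T = |F_mkt − F*| = |584.02 − 573.8682| = kr 10.15 per share

kr 10.15 per share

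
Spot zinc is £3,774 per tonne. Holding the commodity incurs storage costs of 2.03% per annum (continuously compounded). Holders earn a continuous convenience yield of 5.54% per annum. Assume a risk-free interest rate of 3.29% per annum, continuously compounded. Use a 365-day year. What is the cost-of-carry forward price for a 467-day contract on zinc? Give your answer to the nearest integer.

£3,763 per tonne

Net carry = r + u − y = 0.0329 + 0.0203 − 0.0554 = -0.0022
F = S·e^((r+u−y)T) = 3774 · e^(-0.0022 × 467/365) = 3774 · e^-0.002815
= 3774 × 0.997189 = £3,763 per tonne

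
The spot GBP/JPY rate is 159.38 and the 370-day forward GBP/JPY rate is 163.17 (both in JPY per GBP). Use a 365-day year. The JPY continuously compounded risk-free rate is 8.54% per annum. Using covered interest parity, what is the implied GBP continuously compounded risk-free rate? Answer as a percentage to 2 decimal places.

F = S·e^((r_JPY − r_GBP)T) ⇒ r_GBP = r_JPY − ln(F/S)/T
ln(163.17/159.38) = 0.023501; /(370/365) = 0.023183
r_GBP = 0.0854 − 0.023183 = 0.062217
r_GBP = 6.22%

6.22%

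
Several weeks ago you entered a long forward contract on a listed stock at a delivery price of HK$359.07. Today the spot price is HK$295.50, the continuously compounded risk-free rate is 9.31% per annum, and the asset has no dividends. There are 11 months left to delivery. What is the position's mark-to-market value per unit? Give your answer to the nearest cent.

-HK$34.20

Current fair forward for the remaining 11 months: F = S·e^(r·T), r = 0.0931
F = 295.50 · e^(0.0931 × 11/12) = 295.50 × 1.089089 = 321.8258
Value of long forward = (F − K)·e^(−rT) = (321.8258 − 359.07) · e^(−0.0931·11/12)
= -37.2442 × 0.918199 = -34.20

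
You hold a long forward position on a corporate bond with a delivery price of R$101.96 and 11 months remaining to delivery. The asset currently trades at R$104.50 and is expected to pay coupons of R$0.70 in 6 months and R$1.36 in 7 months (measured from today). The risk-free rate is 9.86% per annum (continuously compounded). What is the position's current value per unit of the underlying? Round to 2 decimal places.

R$9.40

PV(remaining coupons) I = 0.70·e^(−0.0986·6/12) + 1.36·e^(−0.0986·7/12) = 1.9503
Current forward F = (S − I)·e^(rT) = (104.50 − 1.9503)·e^(0.0986·11/12) = 102.5497 × 1.094594 = 112.2503
Value (long) = (F − K)·e^(−rT) = (112.2503 − 101.96) × 0.913581 = 9.4010
Value = R$9.40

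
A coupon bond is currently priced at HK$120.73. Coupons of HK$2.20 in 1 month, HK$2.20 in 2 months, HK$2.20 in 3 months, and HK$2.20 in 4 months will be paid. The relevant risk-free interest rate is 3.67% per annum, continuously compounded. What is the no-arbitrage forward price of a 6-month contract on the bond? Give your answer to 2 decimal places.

PV(coupons) I = 2.20·e^(−0.0367·1/12) + 2.20·e^(−0.0367·2/12) + 2.20·e^(−0.0367·3/12) + 2.20·e^(−0.0367·4/12)
I = 2.1933 + 2.1866 + 2.1799 + 2.1733 = 8.7331
F = (S − I)·e^(rT) = (120.73 − 8.7331) · e^(0.0367·6/12)
= 111.9969 · e^0.018350 = 111.9969 × 1.018519 = HK$114.07

HK$114.07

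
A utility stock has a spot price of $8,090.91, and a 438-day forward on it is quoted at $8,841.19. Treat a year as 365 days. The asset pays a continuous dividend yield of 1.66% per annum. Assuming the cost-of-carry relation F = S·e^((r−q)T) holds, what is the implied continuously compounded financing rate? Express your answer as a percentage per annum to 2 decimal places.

9.05%

From F = S·e^((r−q)T): (r − q) = ln(F/S)/T
ln(8841.19/8090.91) = ln(1.092731) = 0.088680
(r − q) = 0.088680 / (438/365) = 0.073900
r = ln(F/S)/T + q = 0.073900 + 0.0166 = 0.090500
r = 9.05%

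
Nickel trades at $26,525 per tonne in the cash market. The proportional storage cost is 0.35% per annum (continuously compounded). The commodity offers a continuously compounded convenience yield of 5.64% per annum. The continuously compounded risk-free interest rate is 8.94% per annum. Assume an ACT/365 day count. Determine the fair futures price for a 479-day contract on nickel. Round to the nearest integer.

Net carry = r + u − y = 0.0894 + 0.0035 − 0.0564 = 0.0365
F = S·e^((r+u−y)T) = 26525 · e^(0.0365 × 479/365) = 26525 · e^0.047900
= 26525 × 1.049066 = $27,826 per tonne

$27,826 per tonne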